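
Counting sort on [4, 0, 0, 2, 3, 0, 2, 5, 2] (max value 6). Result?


Count array: [3, 0, 3, 1, 1, 1, 0]
Reconstruct: [0, 0, 0, 2, 2, 2, 3, 4, 5]


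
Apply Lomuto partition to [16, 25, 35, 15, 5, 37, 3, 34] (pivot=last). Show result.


Elements <= 34 go left of pivot.
Result: [16, 25, 15, 5, 3, 34, 35, 37], pivot at index 5


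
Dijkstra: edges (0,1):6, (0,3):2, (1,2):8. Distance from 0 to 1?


Dijkstra from 0:
Distances: {0: 0, 1: 6, 2: 14, 3: 2}
Shortest distance to 1 = 6, path = [0, 1]


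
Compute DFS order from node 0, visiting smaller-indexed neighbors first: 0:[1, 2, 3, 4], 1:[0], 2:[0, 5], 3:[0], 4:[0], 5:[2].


DFS stack-based: start with [0]
Visit order: [0, 1, 2, 5, 3, 4]


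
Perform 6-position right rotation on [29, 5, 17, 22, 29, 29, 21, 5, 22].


Right rotate by 6: [22, 29, 29, 21, 5, 22, 29, 5, 17]


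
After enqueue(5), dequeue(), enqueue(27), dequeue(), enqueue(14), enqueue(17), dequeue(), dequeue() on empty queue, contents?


enqueue(5) -> [5]
dequeue() returns 5 -> []
enqueue(27) -> [27]
dequeue() returns 27 -> []
enqueue(14) -> [14]
enqueue(17) -> [14, 17]
dequeue() returns 14 -> [17]
dequeue() returns 17 -> []
Final queue (front to back): []


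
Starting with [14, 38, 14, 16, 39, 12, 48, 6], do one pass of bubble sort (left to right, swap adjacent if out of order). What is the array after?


After one pass: [14, 14, 16, 38, 12, 39, 6, 48]


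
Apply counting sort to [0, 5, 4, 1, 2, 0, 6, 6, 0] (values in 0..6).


Count array: [3, 1, 1, 0, 1, 1, 2]
Reconstruct: [0, 0, 0, 1, 2, 4, 5, 6, 6]


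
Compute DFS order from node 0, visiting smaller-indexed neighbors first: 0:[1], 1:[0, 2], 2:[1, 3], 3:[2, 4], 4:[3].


DFS stack-based: start with [0]
Visit order: [0, 1, 2, 3, 4]


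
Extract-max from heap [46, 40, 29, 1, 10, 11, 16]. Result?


Max = 46
Replace root with last, heapify down
Resulting heap: [40, 16, 29, 1, 10, 11]


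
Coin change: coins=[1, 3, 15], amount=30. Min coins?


dp[0]=0; dp[i]=1+min(dp[i-c] for c in coins)
...dp[25]=5, dp[26]=6, dp[27]=5, dp[28]=6, dp[29]=7, dp[30]=2
Minimum coins for 30 = 2


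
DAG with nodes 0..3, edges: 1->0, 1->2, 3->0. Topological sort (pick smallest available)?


Kahn's algorithm, process smallest node first
Order: [1, 2, 3, 0]


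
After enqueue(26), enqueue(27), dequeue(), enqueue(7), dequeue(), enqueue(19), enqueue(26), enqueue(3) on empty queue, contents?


enqueue(26) -> [26]
enqueue(27) -> [26, 27]
dequeue() returns 26 -> [27]
enqueue(7) -> [27, 7]
dequeue() returns 27 -> [7]
enqueue(19) -> [7, 19]
enqueue(26) -> [7, 19, 26]
enqueue(3) -> [7, 19, 26, 3]
Final queue (front to back): [7, 19, 26, 3]


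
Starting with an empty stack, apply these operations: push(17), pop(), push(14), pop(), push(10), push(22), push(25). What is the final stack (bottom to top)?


push(17) -> [17]
pop() returns 17 -> []
push(14) -> [14]
pop() returns 14 -> []
push(10) -> [10]
push(22) -> [10, 22]
push(25) -> [10, 22, 25]
Final stack (bottom to top): [10, 22, 25]


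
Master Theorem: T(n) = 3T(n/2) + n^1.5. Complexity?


a=3, b=2, c=1.5. log_2(3)=1.585 > c=1.5. Case 1: O(n^log_b(a)) = O(n^1.585)
Complexity: O(n^1.585)


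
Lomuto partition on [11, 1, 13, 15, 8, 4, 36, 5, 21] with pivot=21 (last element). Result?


Elements <= 21 go left of pivot.
Result: [11, 1, 13, 15, 8, 4, 5, 21, 36], pivot at index 7


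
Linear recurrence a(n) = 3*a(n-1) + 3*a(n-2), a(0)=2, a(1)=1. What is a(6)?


Build bottom-up:
...a(4)=117, a(5)=441, a(6)=3*441+3*117=1674


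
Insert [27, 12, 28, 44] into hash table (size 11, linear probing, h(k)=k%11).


Insertions: 27->slot 5; 12->slot 1; 28->slot 6; 44->slot 0
Table: [44, 12, None, None, None, 27, 28, None, None, None, None]


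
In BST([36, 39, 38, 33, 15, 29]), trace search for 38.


BST root = 36
Search for 38: compare at each node
Path: [36, 39, 38]


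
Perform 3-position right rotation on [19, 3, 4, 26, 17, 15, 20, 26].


Right rotate by 3: [15, 20, 26, 19, 3, 4, 26, 17]


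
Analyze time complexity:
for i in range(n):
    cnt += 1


Per nesting level: O(n) = O(n)
Complexity: O(n)


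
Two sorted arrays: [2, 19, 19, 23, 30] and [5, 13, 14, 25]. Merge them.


Compare heads, take smaller each step.
Merged: [2, 5, 13, 14, 19, 19, 23, 25, 30]


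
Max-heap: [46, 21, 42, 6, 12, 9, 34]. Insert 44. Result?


Append 44: [46, 21, 42, 6, 12, 9, 34, 44]
Bubble up: swap idx 7(44) with idx 3(6); swap idx 3(44) with idx 1(21)
Result: [46, 44, 42, 21, 12, 9, 34, 6]


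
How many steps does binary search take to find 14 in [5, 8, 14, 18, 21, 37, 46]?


Search for 14:
[0,6] mid=3 arr[3]=18
[0,2] mid=1 arr[1]=8
[2,2] mid=2 arr[2]=14
Total: 3 comparisons


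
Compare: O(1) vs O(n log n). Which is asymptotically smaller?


constant grows slower than linearithmic
O(1) is asymptotically smaller; O(n log n) grows faster


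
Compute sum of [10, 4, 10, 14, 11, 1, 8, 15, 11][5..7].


Prefix sums: [0, 10, 14, 24, 38, 49, 50, 58, 73, 84]
Sum[5..7] = prefix[8] - prefix[5] = 73 - 49 = 24


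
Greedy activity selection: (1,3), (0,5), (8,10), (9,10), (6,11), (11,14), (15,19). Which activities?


Greedy: pick earliest-ending, then skip overlaps.
Selected (4 activities): [(1, 3), (8, 10), (11, 14), (15, 19)]


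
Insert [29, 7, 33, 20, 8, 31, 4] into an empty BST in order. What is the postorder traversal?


Root = 29; build tree by BST insertion.
Postorder traversal: [4, 8, 20, 7, 31, 33, 29]


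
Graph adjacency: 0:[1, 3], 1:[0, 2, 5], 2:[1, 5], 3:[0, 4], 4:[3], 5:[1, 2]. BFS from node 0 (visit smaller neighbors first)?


BFS queue: start with [0]
Visit order: [0, 1, 3, 2, 5, 4]


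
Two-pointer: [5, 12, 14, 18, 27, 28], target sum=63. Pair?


Two pointers: lo=0, hi=5
No pair sums to 63


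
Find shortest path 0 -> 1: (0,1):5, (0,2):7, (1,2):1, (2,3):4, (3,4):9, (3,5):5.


Dijkstra from 0:
Distances: {0: 0, 1: 5, 2: 6, 3: 10, 4: 19, 5: 15}
Shortest distance to 1 = 5, path = [0, 1]


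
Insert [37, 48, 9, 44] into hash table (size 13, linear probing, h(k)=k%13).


Insertions: 37->slot 11; 48->slot 9; 9->slot 10; 44->slot 5
Table: [None, None, None, None, None, 44, None, None, None, 48, 9, 37, None]


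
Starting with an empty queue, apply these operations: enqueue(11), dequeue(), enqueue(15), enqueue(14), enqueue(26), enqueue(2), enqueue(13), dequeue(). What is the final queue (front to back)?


enqueue(11) -> [11]
dequeue() returns 11 -> []
enqueue(15) -> [15]
enqueue(14) -> [15, 14]
enqueue(26) -> [15, 14, 26]
enqueue(2) -> [15, 14, 26, 2]
enqueue(13) -> [15, 14, 26, 2, 13]
dequeue() returns 15 -> [14, 26, 2, 13]
Final queue (front to back): [14, 26, 2, 13]


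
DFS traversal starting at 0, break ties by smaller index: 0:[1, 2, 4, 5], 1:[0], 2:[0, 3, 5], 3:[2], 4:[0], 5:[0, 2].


DFS stack-based: start with [0]
Visit order: [0, 1, 2, 3, 5, 4]


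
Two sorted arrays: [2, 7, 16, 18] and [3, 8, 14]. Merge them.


Compare heads, take smaller each step.
Merged: [2, 3, 7, 8, 14, 16, 18]


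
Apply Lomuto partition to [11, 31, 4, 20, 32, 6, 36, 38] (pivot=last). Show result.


Elements <= 38 go left of pivot.
Result: [11, 31, 4, 20, 32, 6, 36, 38], pivot at index 7


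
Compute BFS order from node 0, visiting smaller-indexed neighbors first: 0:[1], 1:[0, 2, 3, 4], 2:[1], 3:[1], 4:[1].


BFS queue: start with [0]
Visit order: [0, 1, 2, 3, 4]


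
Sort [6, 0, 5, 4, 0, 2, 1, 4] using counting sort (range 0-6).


Count array: [2, 1, 1, 0, 2, 1, 1]
Reconstruct: [0, 0, 1, 2, 4, 4, 5, 6]


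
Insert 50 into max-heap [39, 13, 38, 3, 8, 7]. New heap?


Append 50: [39, 13, 38, 3, 8, 7, 50]
Bubble up: swap idx 6(50) with idx 2(38); swap idx 2(50) with idx 0(39)
Result: [50, 13, 39, 3, 8, 7, 38]


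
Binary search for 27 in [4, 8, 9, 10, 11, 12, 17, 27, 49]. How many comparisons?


Search for 27:
[0,8] mid=4 arr[4]=11
[5,8] mid=6 arr[6]=17
[7,8] mid=7 arr[7]=27
Total: 3 comparisons


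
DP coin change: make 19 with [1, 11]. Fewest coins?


dp[0]=0; dp[i]=1+min(dp[i-c] for c in coins)
...dp[14]=4, dp[15]=5, dp[16]=6, dp[17]=7, dp[18]=8, dp[19]=9
Minimum coins for 19 = 9


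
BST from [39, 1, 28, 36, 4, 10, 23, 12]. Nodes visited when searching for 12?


BST root = 39
Search for 12: compare at each node
Path: [39, 1, 28, 4, 10, 23, 12]


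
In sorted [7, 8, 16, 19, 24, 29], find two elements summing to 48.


Two pointers: lo=0, hi=5
Found pair: (19, 29) summing to 48


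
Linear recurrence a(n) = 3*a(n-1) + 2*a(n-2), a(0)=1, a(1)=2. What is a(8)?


Build bottom-up:
...a(6)=1268, a(7)=4516, a(8)=3*4516+2*1268=16084


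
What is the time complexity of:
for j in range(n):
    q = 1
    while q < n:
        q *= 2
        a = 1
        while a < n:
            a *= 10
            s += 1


Per nesting level: O(n) * O(log n) * O(log n) = O(n (log n)^2)
Complexity: O(n (log n)^2)


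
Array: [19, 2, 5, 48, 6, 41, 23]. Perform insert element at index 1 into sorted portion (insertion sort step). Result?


After one pass: [2, 19, 5, 48, 6, 41, 23]


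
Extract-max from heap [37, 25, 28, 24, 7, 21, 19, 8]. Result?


Max = 37
Replace root with last, heapify down
Resulting heap: [28, 25, 21, 24, 7, 8, 19]


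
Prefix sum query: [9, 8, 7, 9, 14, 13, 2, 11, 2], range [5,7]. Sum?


Prefix sums: [0, 9, 17, 24, 33, 47, 60, 62, 73, 75]
Sum[5..7] = prefix[8] - prefix[5] = 73 - 47 = 26


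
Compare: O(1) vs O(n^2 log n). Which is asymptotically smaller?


constant grows slower than n^2 log n
O(1) is asymptotically smaller; O(n^2 log n) grows faster


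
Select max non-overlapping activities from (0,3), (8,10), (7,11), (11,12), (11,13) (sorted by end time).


Greedy: pick earliest-ending, then skip overlaps.
Selected (3 activities): [(0, 3), (8, 10), (11, 12)]


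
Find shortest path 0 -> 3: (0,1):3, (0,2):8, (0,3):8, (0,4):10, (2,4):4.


Dijkstra from 0:
Distances: {0: 0, 1: 3, 2: 8, 3: 8, 4: 10}
Shortest distance to 3 = 8, path = [0, 3]


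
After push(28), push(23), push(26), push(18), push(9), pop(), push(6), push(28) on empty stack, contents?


push(28) -> [28]
push(23) -> [28, 23]
push(26) -> [28, 23, 26]
push(18) -> [28, 23, 26, 18]
push(9) -> [28, 23, 26, 18, 9]
pop() returns 9 -> [28, 23, 26, 18]
push(6) -> [28, 23, 26, 18, 6]
push(28) -> [28, 23, 26, 18, 6, 28]
Final stack (bottom to top): [28, 23, 26, 18, 6, 28]


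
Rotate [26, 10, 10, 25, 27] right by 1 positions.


Right rotate by 1: [27, 26, 10, 10, 25]


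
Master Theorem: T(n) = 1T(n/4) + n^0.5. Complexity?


a=1, b=4, c=0.5. log_4(1)=0 < c=0.5. Case 3: O(n^c) = O(sqrt(n))
Complexity: O(sqrt(n))


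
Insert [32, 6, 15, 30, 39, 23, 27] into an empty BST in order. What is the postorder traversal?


Root = 32; build tree by BST insertion.
Postorder traversal: [27, 23, 30, 15, 6, 39, 32]


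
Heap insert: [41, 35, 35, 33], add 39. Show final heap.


Append 39: [41, 35, 35, 33, 39]
Bubble up: swap idx 4(39) with idx 1(35)
Result: [41, 39, 35, 33, 35]


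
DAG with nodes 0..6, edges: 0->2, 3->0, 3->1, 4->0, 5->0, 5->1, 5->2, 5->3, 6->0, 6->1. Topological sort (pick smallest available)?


Kahn's algorithm, process smallest node first
Order: [4, 5, 3, 6, 0, 1, 2]


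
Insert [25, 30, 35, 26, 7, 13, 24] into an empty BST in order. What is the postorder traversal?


Root = 25; build tree by BST insertion.
Postorder traversal: [24, 13, 7, 26, 35, 30, 25]


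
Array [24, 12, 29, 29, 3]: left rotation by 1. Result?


Left rotate by 1: [12, 29, 29, 3, 24]


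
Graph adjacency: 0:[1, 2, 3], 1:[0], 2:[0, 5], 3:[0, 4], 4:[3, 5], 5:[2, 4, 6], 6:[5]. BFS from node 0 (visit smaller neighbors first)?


BFS queue: start with [0]
Visit order: [0, 1, 2, 3, 5, 4, 6]


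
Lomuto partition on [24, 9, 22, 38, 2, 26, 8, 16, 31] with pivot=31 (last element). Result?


Elements <= 31 go left of pivot.
Result: [24, 9, 22, 2, 26, 8, 16, 31, 38], pivot at index 7


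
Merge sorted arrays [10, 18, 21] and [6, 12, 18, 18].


Compare heads, take smaller each step.
Merged: [6, 10, 12, 18, 18, 18, 21]


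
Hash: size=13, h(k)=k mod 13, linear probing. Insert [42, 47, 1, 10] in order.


Insertions: 42->slot 3; 47->slot 8; 1->slot 1; 10->slot 10
Table: [None, 1, None, 42, None, None, None, None, 47, None, 10, None, None]


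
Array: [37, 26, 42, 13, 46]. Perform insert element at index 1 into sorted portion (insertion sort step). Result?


After one pass: [26, 37, 42, 13, 46]


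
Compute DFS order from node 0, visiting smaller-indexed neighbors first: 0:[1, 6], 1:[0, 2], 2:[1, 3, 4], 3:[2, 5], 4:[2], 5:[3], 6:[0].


DFS stack-based: start with [0]
Visit order: [0, 1, 2, 3, 5, 4, 6]


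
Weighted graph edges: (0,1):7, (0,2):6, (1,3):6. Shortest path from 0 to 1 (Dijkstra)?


Dijkstra from 0:
Distances: {0: 0, 1: 7, 2: 6, 3: 13}
Shortest distance to 1 = 7, path = [0, 1]


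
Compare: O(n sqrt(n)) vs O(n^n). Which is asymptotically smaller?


n^1.5 grows slower than n^n
O(n sqrt(n)) is asymptotically smaller; O(n^n) grows faster


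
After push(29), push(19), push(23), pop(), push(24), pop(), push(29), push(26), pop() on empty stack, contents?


push(29) -> [29]
push(19) -> [29, 19]
push(23) -> [29, 19, 23]
pop() returns 23 -> [29, 19]
push(24) -> [29, 19, 24]
pop() returns 24 -> [29, 19]
push(29) -> [29, 19, 29]
push(26) -> [29, 19, 29, 26]
pop() returns 26 -> [29, 19, 29]
Final stack (bottom to top): [29, 19, 29]


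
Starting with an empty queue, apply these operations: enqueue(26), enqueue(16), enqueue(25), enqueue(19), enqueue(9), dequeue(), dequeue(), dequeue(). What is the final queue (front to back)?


enqueue(26) -> [26]
enqueue(16) -> [26, 16]
enqueue(25) -> [26, 16, 25]
enqueue(19) -> [26, 16, 25, 19]
enqueue(9) -> [26, 16, 25, 19, 9]
dequeue() returns 26 -> [16, 25, 19, 9]
dequeue() returns 16 -> [25, 19, 9]
dequeue() returns 25 -> [19, 9]
Final queue (front to back): [19, 9]


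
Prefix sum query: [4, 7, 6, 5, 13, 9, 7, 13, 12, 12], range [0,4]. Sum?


Prefix sums: [0, 4, 11, 17, 22, 35, 44, 51, 64, 76, 88]
Sum[0..4] = prefix[5] - prefix[0] = 35 - 0 = 35


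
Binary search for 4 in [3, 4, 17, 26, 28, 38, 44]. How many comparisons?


Search for 4:
[0,6] mid=3 arr[3]=26
[0,2] mid=1 arr[1]=4
Total: 2 comparisons


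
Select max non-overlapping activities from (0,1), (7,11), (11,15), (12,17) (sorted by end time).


Greedy: pick earliest-ending, then skip overlaps.
Selected (3 activities): [(0, 1), (7, 11), (11, 15)]


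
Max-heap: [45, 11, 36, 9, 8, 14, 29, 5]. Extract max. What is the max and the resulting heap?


Max = 45
Replace root with last, heapify down
Resulting heap: [36, 11, 29, 9, 8, 14, 5]


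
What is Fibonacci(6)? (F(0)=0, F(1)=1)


F(n)=F(n-1)+F(n-2)
...F(4)=3, F(5)=5, F(6)=8


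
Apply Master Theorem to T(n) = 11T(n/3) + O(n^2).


a=11, b=3, c=2. log_3(11)=2.183 > c=2. Case 1: O(n^log_b(a)) = O(n^2.183)
Complexity: O(n^2.183)


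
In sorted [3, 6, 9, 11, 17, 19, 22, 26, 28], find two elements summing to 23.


Two pointers: lo=0, hi=8
Found pair: (6, 17) summing to 23


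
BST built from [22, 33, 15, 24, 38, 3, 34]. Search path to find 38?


BST root = 22
Search for 38: compare at each node
Path: [22, 33, 38]


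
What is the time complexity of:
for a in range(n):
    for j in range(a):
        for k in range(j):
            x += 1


Per nesting level: O(n) * O(n) [triangular over a] * O(n) [triangular over j] = O(n^3)
Complexity: O(n^3)


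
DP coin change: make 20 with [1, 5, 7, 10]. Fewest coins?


dp[0]=0; dp[i]=1+min(dp[i-c] for c in coins)
...dp[15]=2, dp[16]=3, dp[17]=2, dp[18]=3, dp[19]=3, dp[20]=2
Minimum coins for 20 = 2


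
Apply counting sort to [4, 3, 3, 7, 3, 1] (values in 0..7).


Count array: [0, 1, 0, 3, 1, 0, 0, 1]
Reconstruct: [1, 3, 3, 3, 4, 7]


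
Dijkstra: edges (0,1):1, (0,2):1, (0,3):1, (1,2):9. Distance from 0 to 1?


Dijkstra from 0:
Distances: {0: 0, 1: 1, 2: 1, 3: 1}
Shortest distance to 1 = 1, path = [0, 1]


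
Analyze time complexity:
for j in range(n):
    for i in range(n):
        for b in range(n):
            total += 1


Per nesting level: O(n) * O(n) * O(n) = O(n^3)
Complexity: O(n^3)


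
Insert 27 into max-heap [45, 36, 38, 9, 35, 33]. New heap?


Append 27: [45, 36, 38, 9, 35, 33, 27]
Bubble up: no swaps needed
Result: [45, 36, 38, 9, 35, 33, 27]


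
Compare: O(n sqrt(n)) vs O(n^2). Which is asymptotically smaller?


n^1.5 grows slower than quadratic
O(n sqrt(n)) is asymptotically smaller; O(n^2) grows faster


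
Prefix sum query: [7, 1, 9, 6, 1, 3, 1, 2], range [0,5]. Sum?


Prefix sums: [0, 7, 8, 17, 23, 24, 27, 28, 30]
Sum[0..5] = prefix[6] - prefix[0] = 27 - 0 = 27


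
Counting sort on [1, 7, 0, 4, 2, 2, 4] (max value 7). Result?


Count array: [1, 1, 2, 0, 2, 0, 0, 1]
Reconstruct: [0, 1, 2, 2, 4, 4, 7]


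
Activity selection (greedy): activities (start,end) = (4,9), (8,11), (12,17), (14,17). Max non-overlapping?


Greedy: pick earliest-ending, then skip overlaps.
Selected (2 activities): [(4, 9), (12, 17)]


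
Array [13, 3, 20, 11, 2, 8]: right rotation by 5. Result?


Right rotate by 5: [3, 20, 11, 2, 8, 13]


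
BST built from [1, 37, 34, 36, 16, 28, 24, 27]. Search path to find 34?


BST root = 1
Search for 34: compare at each node
Path: [1, 37, 34]


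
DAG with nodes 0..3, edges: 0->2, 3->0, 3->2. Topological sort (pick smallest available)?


Kahn's algorithm, process smallest node first
Order: [1, 3, 0, 2]


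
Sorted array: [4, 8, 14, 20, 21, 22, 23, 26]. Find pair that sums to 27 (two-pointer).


Two pointers: lo=0, hi=7
Found pair: (4, 23) summing to 27


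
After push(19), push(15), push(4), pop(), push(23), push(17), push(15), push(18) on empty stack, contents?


push(19) -> [19]
push(15) -> [19, 15]
push(4) -> [19, 15, 4]
pop() returns 4 -> [19, 15]
push(23) -> [19, 15, 23]
push(17) -> [19, 15, 23, 17]
push(15) -> [19, 15, 23, 17, 15]
push(18) -> [19, 15, 23, 17, 15, 18]
Final stack (bottom to top): [19, 15, 23, 17, 15, 18]


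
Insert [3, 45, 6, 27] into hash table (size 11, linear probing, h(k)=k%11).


Insertions: 3->slot 3; 45->slot 1; 6->slot 6; 27->slot 5
Table: [None, 45, None, 3, None, 27, 6, None, None, None, None]


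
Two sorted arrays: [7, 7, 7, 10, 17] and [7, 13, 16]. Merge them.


Compare heads, take smaller each step.
Merged: [7, 7, 7, 7, 10, 13, 16, 17]


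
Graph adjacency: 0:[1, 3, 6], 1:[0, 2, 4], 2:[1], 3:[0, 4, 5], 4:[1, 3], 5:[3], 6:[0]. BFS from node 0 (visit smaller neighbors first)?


BFS queue: start with [0]
Visit order: [0, 1, 3, 6, 2, 4, 5]


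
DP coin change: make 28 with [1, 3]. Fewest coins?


dp[0]=0; dp[i]=1+min(dp[i-c] for c in coins)
...dp[23]=9, dp[24]=8, dp[25]=9, dp[26]=10, dp[27]=9, dp[28]=10
Minimum coins for 28 = 10


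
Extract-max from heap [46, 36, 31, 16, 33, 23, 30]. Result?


Max = 46
Replace root with last, heapify down
Resulting heap: [36, 33, 31, 16, 30, 23]


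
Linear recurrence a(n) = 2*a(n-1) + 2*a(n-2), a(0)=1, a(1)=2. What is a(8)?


Build bottom-up:
...a(6)=328, a(7)=896, a(8)=2*896+2*328=2448


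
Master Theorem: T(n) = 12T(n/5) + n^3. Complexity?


a=12, b=5, c=3. log_5(12)=1.544 < c=3. Case 3: O(n^c) = O(n^3)
Complexity: O(n^3)


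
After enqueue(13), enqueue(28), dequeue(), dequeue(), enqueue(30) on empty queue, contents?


enqueue(13) -> [13]
enqueue(28) -> [13, 28]
dequeue() returns 13 -> [28]
dequeue() returns 28 -> []
enqueue(30) -> [30]
Final queue (front to back): [30]


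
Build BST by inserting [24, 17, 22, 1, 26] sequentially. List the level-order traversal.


Root = 24; build tree by BST insertion.
Level-Order traversal: [24, 17, 26, 1, 22]


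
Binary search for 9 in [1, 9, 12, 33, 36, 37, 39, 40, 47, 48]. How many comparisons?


Search for 9:
[0,9] mid=4 arr[4]=36
[0,3] mid=1 arr[1]=9
Total: 2 comparisons


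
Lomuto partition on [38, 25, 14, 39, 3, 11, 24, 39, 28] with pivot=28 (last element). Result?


Elements <= 28 go left of pivot.
Result: [25, 14, 3, 11, 24, 28, 38, 39, 39], pivot at index 5


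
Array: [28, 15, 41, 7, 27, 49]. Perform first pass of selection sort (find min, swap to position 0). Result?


After one pass: [7, 15, 41, 28, 27, 49]


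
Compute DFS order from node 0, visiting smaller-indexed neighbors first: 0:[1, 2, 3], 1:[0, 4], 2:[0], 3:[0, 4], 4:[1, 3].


DFS stack-based: start with [0]
Visit order: [0, 1, 4, 3, 2]


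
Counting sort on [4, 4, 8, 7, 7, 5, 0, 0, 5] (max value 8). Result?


Count array: [2, 0, 0, 0, 2, 2, 0, 2, 1]
Reconstruct: [0, 0, 4, 4, 5, 5, 7, 7, 8]


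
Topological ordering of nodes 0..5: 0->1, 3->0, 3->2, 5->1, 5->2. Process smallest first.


Kahn's algorithm, process smallest node first
Order: [3, 0, 4, 5, 1, 2]


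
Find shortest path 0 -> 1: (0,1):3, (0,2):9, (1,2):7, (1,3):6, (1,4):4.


Dijkstra from 0:
Distances: {0: 0, 1: 3, 2: 9, 3: 9, 4: 7}
Shortest distance to 1 = 3, path = [0, 1]


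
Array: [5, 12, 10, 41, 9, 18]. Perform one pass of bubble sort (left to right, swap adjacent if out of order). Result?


After one pass: [5, 10, 12, 9, 18, 41]


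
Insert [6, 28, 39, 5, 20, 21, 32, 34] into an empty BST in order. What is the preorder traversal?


Root = 6; build tree by BST insertion.
Preorder traversal: [6, 5, 28, 20, 21, 39, 32, 34]


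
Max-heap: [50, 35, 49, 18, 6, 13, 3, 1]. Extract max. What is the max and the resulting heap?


Max = 50
Replace root with last, heapify down
Resulting heap: [49, 35, 13, 18, 6, 1, 3]


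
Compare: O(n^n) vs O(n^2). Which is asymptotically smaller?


quadratic grows slower than n^n
O(n^2) is asymptotically smaller; O(n^n) grows faster


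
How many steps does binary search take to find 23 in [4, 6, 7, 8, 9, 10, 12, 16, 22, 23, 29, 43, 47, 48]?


Search for 23:
[0,13] mid=6 arr[6]=12
[7,13] mid=10 arr[10]=29
[7,9] mid=8 arr[8]=22
[9,9] mid=9 arr[9]=23
Total: 4 comparisons


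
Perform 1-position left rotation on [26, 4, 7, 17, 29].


Left rotate by 1: [4, 7, 17, 29, 26]


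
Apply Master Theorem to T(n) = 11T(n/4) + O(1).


a=11, b=4, c=0. log_4(11)=1.730 > c=0. Case 1: O(n^log_b(a)) = O(n^1.730)
Complexity: O(n^1.730)


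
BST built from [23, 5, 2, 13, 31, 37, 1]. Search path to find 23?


BST root = 23
Search for 23: compare at each node
Path: [23]


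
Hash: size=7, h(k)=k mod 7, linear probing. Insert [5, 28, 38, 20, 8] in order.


Insertions: 5->slot 5; 28->slot 0; 38->slot 3; 20->slot 6; 8->slot 1
Table: [28, 8, None, 38, None, 5, 20]


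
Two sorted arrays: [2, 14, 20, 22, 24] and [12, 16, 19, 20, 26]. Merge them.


Compare heads, take smaller each step.
Merged: [2, 12, 14, 16, 19, 20, 20, 22, 24, 26]


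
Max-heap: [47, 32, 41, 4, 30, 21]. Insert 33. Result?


Append 33: [47, 32, 41, 4, 30, 21, 33]
Bubble up: no swaps needed
Result: [47, 32, 41, 4, 30, 21, 33]


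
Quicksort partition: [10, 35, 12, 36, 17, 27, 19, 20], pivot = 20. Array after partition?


Elements <= 20 go left of pivot.
Result: [10, 12, 17, 19, 20, 27, 36, 35], pivot at index 4


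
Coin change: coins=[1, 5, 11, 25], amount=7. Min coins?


dp[0]=0; dp[i]=1+min(dp[i-c] for c in coins)
...dp[2]=2, dp[3]=3, dp[4]=4, dp[5]=1, dp[6]=2, dp[7]=3
Minimum coins for 7 = 3


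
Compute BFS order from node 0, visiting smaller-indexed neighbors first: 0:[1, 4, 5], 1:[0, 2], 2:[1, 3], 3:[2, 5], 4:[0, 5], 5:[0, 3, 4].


BFS queue: start with [0]
Visit order: [0, 1, 4, 5, 2, 3]


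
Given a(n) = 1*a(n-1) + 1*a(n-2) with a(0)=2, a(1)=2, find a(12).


Build bottom-up:
...a(10)=178, a(11)=288, a(12)=1*288+1*178=466


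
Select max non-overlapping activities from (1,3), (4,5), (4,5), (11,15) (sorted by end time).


Greedy: pick earliest-ending, then skip overlaps.
Selected (3 activities): [(1, 3), (4, 5), (11, 15)]


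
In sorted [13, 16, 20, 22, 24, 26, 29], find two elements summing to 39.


Two pointers: lo=0, hi=6
Found pair: (13, 26) summing to 39


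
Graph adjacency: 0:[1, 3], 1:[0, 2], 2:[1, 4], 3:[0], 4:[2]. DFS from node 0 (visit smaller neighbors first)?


DFS stack-based: start with [0]
Visit order: [0, 1, 2, 4, 3]


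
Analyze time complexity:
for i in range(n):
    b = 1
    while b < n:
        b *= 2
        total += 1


Per nesting level: O(n) * O(log n) = O(n log n)
Complexity: O(n log n)


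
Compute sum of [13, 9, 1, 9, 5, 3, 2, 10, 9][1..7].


Prefix sums: [0, 13, 22, 23, 32, 37, 40, 42, 52, 61]
Sum[1..7] = prefix[8] - prefix[1] = 52 - 13 = 39


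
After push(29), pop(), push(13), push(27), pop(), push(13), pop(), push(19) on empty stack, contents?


push(29) -> [29]
pop() returns 29 -> []
push(13) -> [13]
push(27) -> [13, 27]
pop() returns 27 -> [13]
push(13) -> [13, 13]
pop() returns 13 -> [13]
push(19) -> [13, 19]
Final stack (bottom to top): [13, 19]


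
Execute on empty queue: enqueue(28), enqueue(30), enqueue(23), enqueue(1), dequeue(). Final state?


enqueue(28) -> [28]
enqueue(30) -> [28, 30]
enqueue(23) -> [28, 30, 23]
enqueue(1) -> [28, 30, 23, 1]
dequeue() returns 28 -> [30, 23, 1]
Final queue (front to back): [30, 23, 1]


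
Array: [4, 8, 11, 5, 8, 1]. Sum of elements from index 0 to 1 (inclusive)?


Prefix sums: [0, 4, 12, 23, 28, 36, 37]
Sum[0..1] = prefix[2] - prefix[0] = 12 - 0 = 12


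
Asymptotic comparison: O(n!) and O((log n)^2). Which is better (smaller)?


polylogarithmic grows slower than factorial
O((log n)^2) is asymptotically smaller; O(n!) grows faster


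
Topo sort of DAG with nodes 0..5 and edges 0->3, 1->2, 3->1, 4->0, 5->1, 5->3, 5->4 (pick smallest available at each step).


Kahn's algorithm, process smallest node first
Order: [5, 4, 0, 3, 1, 2]


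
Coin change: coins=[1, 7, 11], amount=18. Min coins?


dp[0]=0; dp[i]=1+min(dp[i-c] for c in coins)
...dp[13]=3, dp[14]=2, dp[15]=3, dp[16]=4, dp[17]=5, dp[18]=2
Minimum coins for 18 = 2


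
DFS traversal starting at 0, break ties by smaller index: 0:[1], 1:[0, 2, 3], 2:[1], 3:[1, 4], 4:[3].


DFS stack-based: start with [0]
Visit order: [0, 1, 2, 3, 4]


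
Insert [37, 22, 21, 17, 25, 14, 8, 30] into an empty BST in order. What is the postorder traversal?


Root = 37; build tree by BST insertion.
Postorder traversal: [8, 14, 17, 21, 30, 25, 22, 37]


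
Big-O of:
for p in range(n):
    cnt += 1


Per nesting level: O(n) = O(n)
Complexity: O(n)


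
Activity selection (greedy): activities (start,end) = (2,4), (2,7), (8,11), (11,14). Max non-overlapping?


Greedy: pick earliest-ending, then skip overlaps.
Selected (3 activities): [(2, 4), (8, 11), (11, 14)]


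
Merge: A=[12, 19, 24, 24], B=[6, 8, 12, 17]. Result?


Compare heads, take smaller each step.
Merged: [6, 8, 12, 12, 17, 19, 24, 24]


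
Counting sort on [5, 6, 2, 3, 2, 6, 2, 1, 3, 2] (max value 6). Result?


Count array: [0, 1, 4, 2, 0, 1, 2]
Reconstruct: [1, 2, 2, 2, 2, 3, 3, 5, 6, 6]


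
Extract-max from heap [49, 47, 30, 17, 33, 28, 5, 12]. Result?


Max = 49
Replace root with last, heapify down
Resulting heap: [47, 33, 30, 17, 12, 28, 5]


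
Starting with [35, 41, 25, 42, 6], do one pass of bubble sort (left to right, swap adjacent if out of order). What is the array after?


After one pass: [35, 25, 41, 6, 42]


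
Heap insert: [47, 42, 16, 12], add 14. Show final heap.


Append 14: [47, 42, 16, 12, 14]
Bubble up: no swaps needed
Result: [47, 42, 16, 12, 14]


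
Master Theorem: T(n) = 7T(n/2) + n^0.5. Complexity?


a=7, b=2, c=0.5. log_2(7)=2.807 > c=0.5. Case 1: O(n^log_b(a)) = O(n^2.807)
Complexity: O(n^2.807)


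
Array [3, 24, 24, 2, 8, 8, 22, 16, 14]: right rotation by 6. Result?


Right rotate by 6: [2, 8, 8, 22, 16, 14, 3, 24, 24]


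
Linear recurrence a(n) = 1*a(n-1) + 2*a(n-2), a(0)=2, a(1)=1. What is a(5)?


Build bottom-up:
...a(3)=7, a(4)=17, a(5)=1*17+2*7=31


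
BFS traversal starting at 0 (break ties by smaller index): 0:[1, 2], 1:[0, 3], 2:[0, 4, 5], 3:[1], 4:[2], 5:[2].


BFS queue: start with [0]
Visit order: [0, 1, 2, 3, 4, 5]


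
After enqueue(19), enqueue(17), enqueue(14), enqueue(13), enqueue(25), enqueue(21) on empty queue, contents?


enqueue(19) -> [19]
enqueue(17) -> [19, 17]
enqueue(14) -> [19, 17, 14]
enqueue(13) -> [19, 17, 14, 13]
enqueue(25) -> [19, 17, 14, 13, 25]
enqueue(21) -> [19, 17, 14, 13, 25, 21]
Final queue (front to back): [19, 17, 14, 13, 25, 21]


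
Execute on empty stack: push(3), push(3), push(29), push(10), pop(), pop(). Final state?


push(3) -> [3]
push(3) -> [3, 3]
push(29) -> [3, 3, 29]
push(10) -> [3, 3, 29, 10]
pop() returns 10 -> [3, 3, 29]
pop() returns 29 -> [3, 3]
Final stack (bottom to top): [3, 3]


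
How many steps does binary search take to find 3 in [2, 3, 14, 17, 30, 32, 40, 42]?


Search for 3:
[0,7] mid=3 arr[3]=17
[0,2] mid=1 arr[1]=3
Total: 2 comparisons


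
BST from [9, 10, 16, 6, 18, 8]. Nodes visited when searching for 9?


BST root = 9
Search for 9: compare at each node
Path: [9]


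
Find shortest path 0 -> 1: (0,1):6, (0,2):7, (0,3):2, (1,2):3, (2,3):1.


Dijkstra from 0:
Distances: {0: 0, 1: 6, 2: 3, 3: 2}
Shortest distance to 1 = 6, path = [0, 1]


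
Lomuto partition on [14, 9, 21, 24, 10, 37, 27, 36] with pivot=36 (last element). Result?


Elements <= 36 go left of pivot.
Result: [14, 9, 21, 24, 10, 27, 36, 37], pivot at index 6


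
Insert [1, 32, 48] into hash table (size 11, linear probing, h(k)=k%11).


Insertions: 1->slot 1; 32->slot 10; 48->slot 4
Table: [None, 1, None, None, 48, None, None, None, None, None, 32]


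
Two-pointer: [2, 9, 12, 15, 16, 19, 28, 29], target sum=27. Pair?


Two pointers: lo=0, hi=7
Found pair: (12, 15) summing to 27


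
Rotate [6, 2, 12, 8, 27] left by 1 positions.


Left rotate by 1: [2, 12, 8, 27, 6]


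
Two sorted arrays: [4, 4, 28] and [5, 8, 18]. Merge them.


Compare heads, take smaller each step.
Merged: [4, 4, 5, 8, 18, 28]


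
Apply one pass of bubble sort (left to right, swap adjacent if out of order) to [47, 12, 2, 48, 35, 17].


After one pass: [12, 2, 47, 35, 17, 48]


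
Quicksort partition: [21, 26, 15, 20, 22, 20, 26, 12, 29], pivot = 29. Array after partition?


Elements <= 29 go left of pivot.
Result: [21, 26, 15, 20, 22, 20, 26, 12, 29], pivot at index 8


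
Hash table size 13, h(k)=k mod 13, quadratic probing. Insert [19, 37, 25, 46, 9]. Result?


Insertions: 19->slot 6; 37->slot 11; 25->slot 12; 46->slot 7; 9->slot 9
Table: [None, None, None, None, None, None, 19, 46, None, 9, None, 37, 25]


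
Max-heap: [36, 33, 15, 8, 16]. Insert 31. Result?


Append 31: [36, 33, 15, 8, 16, 31]
Bubble up: swap idx 5(31) with idx 2(15)
Result: [36, 33, 31, 8, 16, 15]


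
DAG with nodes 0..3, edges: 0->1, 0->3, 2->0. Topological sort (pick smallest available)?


Kahn's algorithm, process smallest node first
Order: [2, 0, 1, 3]


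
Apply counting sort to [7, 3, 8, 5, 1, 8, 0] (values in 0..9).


Count array: [1, 1, 0, 1, 0, 1, 0, 1, 2, 0]
Reconstruct: [0, 1, 3, 5, 7, 8, 8]


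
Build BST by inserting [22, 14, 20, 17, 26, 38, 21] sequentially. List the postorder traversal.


Root = 22; build tree by BST insertion.
Postorder traversal: [17, 21, 20, 14, 38, 26, 22]


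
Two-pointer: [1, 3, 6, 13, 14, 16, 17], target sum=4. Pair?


Two pointers: lo=0, hi=6
Found pair: (1, 3) summing to 4


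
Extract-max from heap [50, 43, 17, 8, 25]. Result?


Max = 50
Replace root with last, heapify down
Resulting heap: [43, 25, 17, 8]


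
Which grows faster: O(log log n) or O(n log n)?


double-logarithmic grows slower than linearithmic
O(log log n) is asymptotically smaller; O(n log n) grows faster


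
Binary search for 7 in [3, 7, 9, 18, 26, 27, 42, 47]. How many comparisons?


Search for 7:
[0,7] mid=3 arr[3]=18
[0,2] mid=1 arr[1]=7
Total: 2 comparisons


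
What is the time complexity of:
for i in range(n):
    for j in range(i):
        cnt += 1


Per nesting level: O(n) * O(n) [triangular over i] = O(n^2)
Complexity: O(n^2)


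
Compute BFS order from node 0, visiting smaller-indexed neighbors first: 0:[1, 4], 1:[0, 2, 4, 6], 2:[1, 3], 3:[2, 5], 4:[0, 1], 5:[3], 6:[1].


BFS queue: start with [0]
Visit order: [0, 1, 4, 2, 6, 3, 5]


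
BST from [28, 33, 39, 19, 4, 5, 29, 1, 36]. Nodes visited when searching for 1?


BST root = 28
Search for 1: compare at each node
Path: [28, 19, 4, 1]


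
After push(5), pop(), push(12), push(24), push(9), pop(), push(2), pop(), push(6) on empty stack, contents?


push(5) -> [5]
pop() returns 5 -> []
push(12) -> [12]
push(24) -> [12, 24]
push(9) -> [12, 24, 9]
pop() returns 9 -> [12, 24]
push(2) -> [12, 24, 2]
pop() returns 2 -> [12, 24]
push(6) -> [12, 24, 6]
Final stack (bottom to top): [12, 24, 6]


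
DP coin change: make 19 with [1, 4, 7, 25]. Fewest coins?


dp[0]=0; dp[i]=1+min(dp[i-c] for c in coins)
...dp[14]=2, dp[15]=3, dp[16]=4, dp[17]=5, dp[18]=3, dp[19]=4
Minimum coins for 19 = 4


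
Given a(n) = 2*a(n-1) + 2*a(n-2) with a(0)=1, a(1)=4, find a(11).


Build bottom-up:
...a(9)=11584, a(10)=31648, a(11)=2*31648+2*11584=86464


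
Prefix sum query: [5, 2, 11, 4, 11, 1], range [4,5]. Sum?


Prefix sums: [0, 5, 7, 18, 22, 33, 34]
Sum[4..5] = prefix[6] - prefix[4] = 34 - 22 = 12


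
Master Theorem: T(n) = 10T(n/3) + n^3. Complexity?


a=10, b=3, c=3. log_3(10)=2.096 < c=3. Case 3: O(n^c) = O(n^3)
Complexity: O(n^3)


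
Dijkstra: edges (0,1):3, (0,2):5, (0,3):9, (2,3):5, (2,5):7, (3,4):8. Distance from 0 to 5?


Dijkstra from 0:
Distances: {0: 0, 1: 3, 2: 5, 3: 9, 4: 17, 5: 12}
Shortest distance to 5 = 12, path = [0, 2, 5]


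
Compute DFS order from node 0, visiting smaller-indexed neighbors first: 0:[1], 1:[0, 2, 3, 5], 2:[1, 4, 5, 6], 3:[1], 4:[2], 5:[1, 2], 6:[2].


DFS stack-based: start with [0]
Visit order: [0, 1, 2, 4, 5, 6, 3]


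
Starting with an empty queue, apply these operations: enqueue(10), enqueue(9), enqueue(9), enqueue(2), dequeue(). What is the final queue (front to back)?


enqueue(10) -> [10]
enqueue(9) -> [10, 9]
enqueue(9) -> [10, 9, 9]
enqueue(2) -> [10, 9, 9, 2]
dequeue() returns 10 -> [9, 9, 2]
Final queue (front to back): [9, 9, 2]


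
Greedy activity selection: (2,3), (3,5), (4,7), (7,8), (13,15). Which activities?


Greedy: pick earliest-ending, then skip overlaps.
Selected (4 activities): [(2, 3), (3, 5), (7, 8), (13, 15)]


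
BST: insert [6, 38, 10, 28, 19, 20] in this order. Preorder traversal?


Root = 6; build tree by BST insertion.
Preorder traversal: [6, 38, 10, 28, 19, 20]


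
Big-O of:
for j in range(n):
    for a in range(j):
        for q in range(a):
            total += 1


Per nesting level: O(n) * O(n) [triangular over j] * O(n) [triangular over a] = O(n^3)
Complexity: O(n^3)


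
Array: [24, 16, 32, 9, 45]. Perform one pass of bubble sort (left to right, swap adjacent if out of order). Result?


After one pass: [16, 24, 9, 32, 45]


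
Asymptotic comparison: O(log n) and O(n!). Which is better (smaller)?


logarithmic grows slower than factorial
O(log n) is asymptotically smaller; O(n!) grows faster


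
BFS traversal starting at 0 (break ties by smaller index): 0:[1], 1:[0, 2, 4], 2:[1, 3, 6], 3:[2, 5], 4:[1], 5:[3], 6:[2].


BFS queue: start with [0]
Visit order: [0, 1, 2, 4, 3, 6, 5]


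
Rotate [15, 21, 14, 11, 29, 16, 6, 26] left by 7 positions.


Left rotate by 7: [26, 15, 21, 14, 11, 29, 16, 6]


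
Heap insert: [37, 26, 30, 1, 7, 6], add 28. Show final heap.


Append 28: [37, 26, 30, 1, 7, 6, 28]
Bubble up: no swaps needed
Result: [37, 26, 30, 1, 7, 6, 28]


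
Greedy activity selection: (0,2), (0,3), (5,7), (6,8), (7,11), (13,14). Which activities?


Greedy: pick earliest-ending, then skip overlaps.
Selected (4 activities): [(0, 2), (5, 7), (7, 11), (13, 14)]


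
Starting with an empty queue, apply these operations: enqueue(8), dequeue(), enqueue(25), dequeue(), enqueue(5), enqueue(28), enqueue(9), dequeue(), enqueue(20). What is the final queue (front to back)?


enqueue(8) -> [8]
dequeue() returns 8 -> []
enqueue(25) -> [25]
dequeue() returns 25 -> []
enqueue(5) -> [5]
enqueue(28) -> [5, 28]
enqueue(9) -> [5, 28, 9]
dequeue() returns 5 -> [28, 9]
enqueue(20) -> [28, 9, 20]
Final queue (front to back): [28, 9, 20]


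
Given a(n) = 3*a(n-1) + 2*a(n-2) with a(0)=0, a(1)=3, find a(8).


Build bottom-up:
...a(6)=1485, a(7)=5289, a(8)=3*5289+2*1485=18837


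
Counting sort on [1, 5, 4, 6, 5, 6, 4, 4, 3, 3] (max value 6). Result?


Count array: [0, 1, 0, 2, 3, 2, 2]
Reconstruct: [1, 3, 3, 4, 4, 4, 5, 5, 6, 6]


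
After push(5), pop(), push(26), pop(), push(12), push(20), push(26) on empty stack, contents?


push(5) -> [5]
pop() returns 5 -> []
push(26) -> [26]
pop() returns 26 -> []
push(12) -> [12]
push(20) -> [12, 20]
push(26) -> [12, 20, 26]
Final stack (bottom to top): [12, 20, 26]


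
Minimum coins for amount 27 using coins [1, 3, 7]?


dp[0]=0; dp[i]=1+min(dp[i-c] for c in coins)
...dp[22]=4, dp[23]=5, dp[24]=4, dp[25]=5, dp[26]=6, dp[27]=5
Minimum coins for 27 = 5


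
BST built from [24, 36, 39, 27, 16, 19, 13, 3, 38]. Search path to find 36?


BST root = 24
Search for 36: compare at each node
Path: [24, 36]


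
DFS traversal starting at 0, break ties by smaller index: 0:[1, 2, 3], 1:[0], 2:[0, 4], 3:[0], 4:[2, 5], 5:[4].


DFS stack-based: start with [0]
Visit order: [0, 1, 2, 4, 5, 3]


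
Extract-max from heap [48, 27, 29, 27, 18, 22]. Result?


Max = 48
Replace root with last, heapify down
Resulting heap: [29, 27, 22, 27, 18]


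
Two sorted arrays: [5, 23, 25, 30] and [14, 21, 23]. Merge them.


Compare heads, take smaller each step.
Merged: [5, 14, 21, 23, 23, 25, 30]


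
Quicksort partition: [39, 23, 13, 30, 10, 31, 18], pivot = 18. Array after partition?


Elements <= 18 go left of pivot.
Result: [13, 10, 18, 30, 23, 31, 39], pivot at index 2


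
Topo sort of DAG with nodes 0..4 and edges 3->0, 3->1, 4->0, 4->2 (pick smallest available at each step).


Kahn's algorithm, process smallest node first
Order: [3, 1, 4, 0, 2]


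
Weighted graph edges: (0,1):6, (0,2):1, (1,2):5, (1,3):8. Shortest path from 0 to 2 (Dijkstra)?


Dijkstra from 0:
Distances: {0: 0, 1: 6, 2: 1, 3: 14}
Shortest distance to 2 = 1, path = [0, 2]


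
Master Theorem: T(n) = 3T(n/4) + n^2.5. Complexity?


a=3, b=4, c=2.5. log_4(3)=0.792 < c=2.5. Case 3: O(n^c) = O(n^2.500)
Complexity: O(n^2.500)


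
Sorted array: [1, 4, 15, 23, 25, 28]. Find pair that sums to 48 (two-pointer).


Two pointers: lo=0, hi=5
Found pair: (23, 25) summing to 48


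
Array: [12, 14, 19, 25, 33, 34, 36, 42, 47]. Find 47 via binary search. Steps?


Search for 47:
[0,8] mid=4 arr[4]=33
[5,8] mid=6 arr[6]=36
[7,8] mid=7 arr[7]=42
[8,8] mid=8 arr[8]=47
Total: 4 comparisons


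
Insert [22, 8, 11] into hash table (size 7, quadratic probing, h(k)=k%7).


Insertions: 22->slot 1; 8->slot 2; 11->slot 4
Table: [None, 22, 8, None, 11, None, None]


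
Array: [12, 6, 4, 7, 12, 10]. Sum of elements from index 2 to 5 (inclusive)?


Prefix sums: [0, 12, 18, 22, 29, 41, 51]
Sum[2..5] = prefix[6] - prefix[2] = 51 - 18 = 33


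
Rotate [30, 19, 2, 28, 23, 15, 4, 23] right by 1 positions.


Right rotate by 1: [23, 30, 19, 2, 28, 23, 15, 4]


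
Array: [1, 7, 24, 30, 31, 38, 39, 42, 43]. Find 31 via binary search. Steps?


Search for 31:
[0,8] mid=4 arr[4]=31
Total: 1 comparisons
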